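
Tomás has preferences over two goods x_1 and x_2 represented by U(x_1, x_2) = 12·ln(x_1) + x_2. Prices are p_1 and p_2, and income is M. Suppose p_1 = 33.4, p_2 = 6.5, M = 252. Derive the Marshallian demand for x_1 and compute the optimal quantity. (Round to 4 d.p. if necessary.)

So x_1*(p_1,p_2) = 12·p_2/p_1, independent of income; and x_2* = (M − 12·p_2)/p_2.
At the given prices: x_1* = 12·6.5/33.4 = 2.3353.

x_1* = 2.3353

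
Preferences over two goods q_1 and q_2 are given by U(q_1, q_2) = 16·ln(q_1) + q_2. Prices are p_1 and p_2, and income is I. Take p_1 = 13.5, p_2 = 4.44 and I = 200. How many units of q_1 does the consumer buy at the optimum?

q_1* = 5.2622

MU_q_1 = 16/q_1, MU_q_2 = 1. Tangency: 16/q_1 = p_1/p_2.
So q_1*(p_1,p_2) = 16·p_2/p_1, independent of income; and q_2* = (I − 16·p_2)/p_2.
At the given prices: q_1* = 16·4.44/13.5 = 5.2622.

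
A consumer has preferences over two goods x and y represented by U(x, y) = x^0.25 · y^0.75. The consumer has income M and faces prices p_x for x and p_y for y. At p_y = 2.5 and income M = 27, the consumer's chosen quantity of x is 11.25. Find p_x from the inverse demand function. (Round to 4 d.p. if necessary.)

p_x = 0.6

Tangency: MRS = (1/3)·y/x = p_x/p_y.
So 0.25·p_y·y = 0.75·p_x·x; combined with the budget, a share 0.25 of income goes to x.
Demand: x*(p_x,p_y,M) = 0.25·M/p_x and y* = 0.75·M/p_y.
Set x* = 11.25 in the demand function and solve for p_x: p_x = 0.6.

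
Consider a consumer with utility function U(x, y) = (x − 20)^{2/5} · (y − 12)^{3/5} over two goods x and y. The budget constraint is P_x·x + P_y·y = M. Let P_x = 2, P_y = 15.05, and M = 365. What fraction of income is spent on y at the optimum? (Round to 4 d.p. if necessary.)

share on y = 0.7322

Discretionary income = 365 − 20·2 − 12·15.05 = 144.4; x* = 20 + 0.4·144.4/2 = 48.88; y* = 12 + 0.6·144.4/15.05 = 17.7568.
Expenditure on y: 15.05·17.7568 = 267.24; share = 0.7322.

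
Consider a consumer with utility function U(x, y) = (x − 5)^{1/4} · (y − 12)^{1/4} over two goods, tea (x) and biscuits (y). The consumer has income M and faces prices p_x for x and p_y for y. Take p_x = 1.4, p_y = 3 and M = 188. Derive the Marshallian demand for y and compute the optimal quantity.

Let x' = x−5, y' = y−12. MRS = y'/x' = p_x/p_y.
Substituting into the budget: x* = 5 + 0.5·(M − 5·p_x − 12·p_y)/p_x, and y* = 12 + 0.5·(…)/p_y.
Discretionary income = 188 − 5·1.4 − 12·3 = 145; y* = 12 + 0.5·145/3 = 36.1667.

y* = 36.1667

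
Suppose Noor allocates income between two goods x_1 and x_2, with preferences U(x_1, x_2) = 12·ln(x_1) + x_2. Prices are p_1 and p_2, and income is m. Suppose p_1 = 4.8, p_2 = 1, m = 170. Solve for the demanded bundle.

x_1* = 2.5, x_2* = 158

MU_x_1 = 12/x_1, MU_x_2 = 1. Tangency: 12/x_1 = p_1/p_2.
So x_1*(p_1,p_2) = 12·p_2/p_1, independent of income; and x_2* = (m − 12·p_2)/p_2.
At the given prices: x_1* = 12·1/4.8 = 2.5, and x_2* = 158.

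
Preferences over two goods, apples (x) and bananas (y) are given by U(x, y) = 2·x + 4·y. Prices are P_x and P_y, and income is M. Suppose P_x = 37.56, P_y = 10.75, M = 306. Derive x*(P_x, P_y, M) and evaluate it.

x* = 0

Perfect substitutes: compare marginal utility per dollar. 2/P_x vs 4/P_y → 0.0532 vs 0.3721.
y gives more utility per dollar, so spend all income on y: y* = M/P_y, x* = 0.
Numerically: x* = 0, y* = 28.4651.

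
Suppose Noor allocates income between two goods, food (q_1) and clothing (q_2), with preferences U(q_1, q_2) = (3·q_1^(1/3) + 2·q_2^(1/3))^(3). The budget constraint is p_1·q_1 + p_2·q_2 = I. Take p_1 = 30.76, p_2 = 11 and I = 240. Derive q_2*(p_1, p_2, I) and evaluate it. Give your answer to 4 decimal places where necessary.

MU_q_1 ∝ 3·q_1^(-2/3), MU_q_2 ∝ 2·q_2^(-2/3), so MRS = (3/2)·(q_2/q_1)^(2/3) = p_1/p_2.
Hence q_2/q_1 = ((2/3)·p_1/p_2)^(1/(2/3)), i.e. raised to the 1.5 power.
With the ratio pinned down, the budget gives q_1* = I/(p_1 + p_2·(q_2/q_1)) and q_2* = (q_2/q_1)·q_1*.
Numerically q_2/q_1 = 2.545386, so q_1* = 240/(30.76 + 11·2.545386) = 4.0845 and q_2* = 2.545386·4.0845 = 10.3965.

q_2* = 10.3965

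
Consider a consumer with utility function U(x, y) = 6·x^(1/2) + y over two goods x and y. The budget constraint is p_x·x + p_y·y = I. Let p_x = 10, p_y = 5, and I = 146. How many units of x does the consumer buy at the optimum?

Set MRS = p_x/p_y: 3·x^(−1/2) = p_x/p_y.
Solve: √x = 3·p_y/p_x, so x*(p_x,p_y) = (3·p_y/p_x)², and y* = (I − p_x·x*)/p_y.
Plugging in: x* = (3·5/10)² = 2.25.

x* = 2.25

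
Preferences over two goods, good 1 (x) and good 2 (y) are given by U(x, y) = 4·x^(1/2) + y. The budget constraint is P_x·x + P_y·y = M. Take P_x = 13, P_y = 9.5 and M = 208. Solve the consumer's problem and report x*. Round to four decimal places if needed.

x* = 2.1361

Set MRS = P_x/P_y: 2·x^(−1/2) = P_x/P_y.
Thus x* = (2·P_y/P_x)² — independent of M — with the rest of income spent on y.
Plugging in: x* = (2·9.5/13)² = 2.1361.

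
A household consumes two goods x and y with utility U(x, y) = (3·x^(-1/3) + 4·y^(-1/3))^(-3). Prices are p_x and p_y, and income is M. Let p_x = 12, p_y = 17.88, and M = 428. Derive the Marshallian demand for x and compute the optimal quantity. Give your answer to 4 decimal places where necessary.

x* = 15.0436

From the CES first-order condition, (3/4)·(y/x)^(4/3) = p_x/p_y.
Hence y/x = ((4/3)·p_x/p_y)^(1/(4/3)), i.e. raised to the 0.75 power.
With the ratio pinned down, the budget gives x* = M/(p_x + p_y·(y/x)) and y* = (y/x)·x*.
Numerically y/x = 0.920056, so x* = 428/(12 + 17.88·0.920056) = 15.0436.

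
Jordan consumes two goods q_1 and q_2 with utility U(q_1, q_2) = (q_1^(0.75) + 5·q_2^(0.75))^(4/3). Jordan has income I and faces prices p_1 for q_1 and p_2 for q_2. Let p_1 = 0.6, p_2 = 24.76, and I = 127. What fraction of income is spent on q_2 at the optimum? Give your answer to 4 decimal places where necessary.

share on q_2 = 0.0088

MRS = MU_q_1/MU_q_2 = (1/5)·(q_2/q_1)^(0.25). Set equal to p_1/p_2.
Hence q_2/q_1 = (5·p_1/p_2)^(1/(0.25)), i.e. raised to the 4 power.
With the ratio pinned down, the budget gives q_1* = I/(p_1 + p_2·(q_2/q_1)) and q_2* = (q_2/q_1)·q_1*.
Numerically q_2/q_1 = 0.000216, so q_1* = 127/(0.6 + 24.76·0.000216) = 209.8008 and q_2* = 0.000216·209.8008 = 0.0452.
Expenditure on q_2: 24.76·0.0452 = 1.1195; share = 0.0088.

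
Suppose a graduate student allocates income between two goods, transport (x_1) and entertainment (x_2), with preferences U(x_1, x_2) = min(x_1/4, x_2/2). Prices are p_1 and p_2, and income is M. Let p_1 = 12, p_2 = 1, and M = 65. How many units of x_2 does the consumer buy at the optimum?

Leontief preferences: the optimum is at the kink where x_1/4 = x_2/2, i.e. x_2 = (1/2)·x_1.
Budget: p_1·x_1 + p_2·(1/2)·x_1 = M, so (4·p_1 + 2·p_2)·x_1 = 4·M.
Demand: x_1*(p_1,p_2,M) = 4·M/(4·p_1 + 2·p_2), x_2* = 2·M/(4·p_1 + 2·p_2).
Here 4·12 + 2·1 = 50, giving x_2* = 2.6.

x_2* = 2.6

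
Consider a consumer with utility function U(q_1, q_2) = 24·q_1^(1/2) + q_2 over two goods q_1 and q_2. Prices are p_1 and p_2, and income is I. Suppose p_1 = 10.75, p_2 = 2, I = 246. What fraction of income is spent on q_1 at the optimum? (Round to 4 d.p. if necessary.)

MU_q_1 = 12/√q_1, MU_q_2 = 1. Tangency: 12/√q_1 = p_1/p_2.
Thus q_1* = (12·p_2/p_1)² — independent of I — with the rest of income spent on q_2.
Plugging in: q_1* = (12·2/10.75)² = 4.9843, q_2* = 96.2093.
Expenditure on q_1: 10.75·4.9843 = 53.5814; share = 0.2178.

share on q_1 = 0.2178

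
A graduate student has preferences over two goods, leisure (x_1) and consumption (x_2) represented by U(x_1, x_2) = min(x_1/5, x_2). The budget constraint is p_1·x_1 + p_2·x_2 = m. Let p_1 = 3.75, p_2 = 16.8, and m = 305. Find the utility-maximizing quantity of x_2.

x_2* = 8.5795

With perfect complements, no substitution: consume in ratio x_1:x_2 = 5:1.
Budget: p_1·x_1 + p_2·(1/5)·x_1 = m, so (5·p_1 + p_2)·x_1 = 5·m.
Demand: x_1*(p_1,p_2,m) = 5·m/(5·p_1 + p_2), x_2* = m/(5·p_1 + p_2).
Here 5·3.75 + 16.8 = 35.55, giving x_2* = 8.5795.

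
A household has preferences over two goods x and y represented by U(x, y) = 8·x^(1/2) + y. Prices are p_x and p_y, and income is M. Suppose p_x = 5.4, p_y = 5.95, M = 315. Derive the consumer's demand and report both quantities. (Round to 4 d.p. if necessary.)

x* = 19.4252, y* = 35.3115

Set MRS = p_x/p_y: 4·x^(−1/2) = p_x/p_y.
Thus x* = (4·p_y/p_x)² — independent of M — with the rest of income spent on y.
Plugging in: x* = (4·5.95/5.4)² = 19.4252, y* = 35.3115.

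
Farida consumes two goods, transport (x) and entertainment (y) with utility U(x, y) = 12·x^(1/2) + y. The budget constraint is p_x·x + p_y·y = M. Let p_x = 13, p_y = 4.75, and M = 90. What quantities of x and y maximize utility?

MU_x = 6/√x, MU_y = 1. Tangency: 6/√x = p_x/p_y.
Thus x* = (6·p_y/p_x)² — independent of M — with the rest of income spent on y.
Plugging in: x* = (6·4.75/13)² = 4.8062, y* = 5.7935.

x* = 4.8062, y* = 5.7935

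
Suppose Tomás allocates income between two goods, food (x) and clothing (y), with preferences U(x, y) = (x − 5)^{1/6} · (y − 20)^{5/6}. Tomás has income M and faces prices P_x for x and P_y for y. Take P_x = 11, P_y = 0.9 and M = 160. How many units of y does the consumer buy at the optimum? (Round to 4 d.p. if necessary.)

After buying the subsistence bundle (5, 20), a share 1/6 of the remaining income goes to x: x* = 5 + 1/6·(M − 5P_x − 20P_y)/P_x.
Discretionary income = 160 − 5·11 − 20·0.9 = 87; y* = 20 + 5/6·87/0.9 = 100.5556.

y* = 100.5556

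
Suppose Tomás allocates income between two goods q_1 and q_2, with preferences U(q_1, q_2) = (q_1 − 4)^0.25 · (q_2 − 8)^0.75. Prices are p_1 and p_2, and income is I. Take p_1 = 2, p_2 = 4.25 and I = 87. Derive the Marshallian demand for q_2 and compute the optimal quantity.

q_2* = 15.9412

MRS = (1/3)·(q_2−8)/(q_1−4). Tangency with p_1/p_2 gives q_2−8 = 3·(p_1/p_2)·(q_1−4).
Substituting into the budget: q_1* = 4 + 0.25·(I − 4·p_1 − 8·p_2)/p_1, and q_2* = 8 + 0.75·(…)/p_2.
Discretionary income = 87 − 4·2 − 8·4.25 = 45; q_2* = 8 + 0.75·45/4.25 = 15.9412.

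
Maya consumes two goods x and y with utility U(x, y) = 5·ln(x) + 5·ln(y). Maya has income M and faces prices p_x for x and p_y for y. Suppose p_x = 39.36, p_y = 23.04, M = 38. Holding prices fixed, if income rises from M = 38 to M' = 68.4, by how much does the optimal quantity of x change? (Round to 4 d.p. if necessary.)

At p_x=39.36, p_y=23.04, M=38: x* = 0.5·38/39.36 = 0.4827.
At M' = 68.4: x* = 0.8689. Change: 0.8689 − 0.4827 = 0.3862.

Δx* = 0.3862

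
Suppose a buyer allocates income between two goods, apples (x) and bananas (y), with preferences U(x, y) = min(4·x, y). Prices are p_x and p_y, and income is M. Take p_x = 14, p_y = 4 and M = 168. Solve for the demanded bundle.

x* = 5.6, y* = 22.4

Leontief preferences: the optimum is at the kink where x/1 = y/4, i.e. y = 4·x.
Budget: p_x·x + p_y·4·x = M, so (p_x + 4·p_y)·x = M.
Demand: x*(p_x,p_y,M) = M/(p_x + 4·p_y), y* = 4·M/(p_x + 4·p_y).
Here 14 + 4·4 = 30, giving x* = 5.6 and y* = 22.4.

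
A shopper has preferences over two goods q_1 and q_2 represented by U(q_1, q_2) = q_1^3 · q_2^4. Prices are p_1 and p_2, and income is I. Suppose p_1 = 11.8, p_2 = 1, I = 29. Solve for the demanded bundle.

q_1* = 1.0533, q_2* = 16.5714

Demand: q_1*(p_1,p_2,I) = 3/7·I/p_1 and q_2* = 4/7·I/p_2.
At p_1=11.8, p_2=1, I=29: q_1* = 3/7·29/11.8 = 1.0533, q_2* = 16.5714.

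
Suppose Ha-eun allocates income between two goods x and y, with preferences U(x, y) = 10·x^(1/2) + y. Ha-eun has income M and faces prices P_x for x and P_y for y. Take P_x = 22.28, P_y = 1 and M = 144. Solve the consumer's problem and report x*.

Utility is quasi-linear in y; the FOC for x is 5/√x = P_x/P_y.
Solve: √x = 5·P_y/P_x, so x*(P_x,P_y) = (5·P_y/P_x)², and y* = (M − P_x·x*)/P_y.
Plugging in: x* = (5·1/22.28)² = 0.0504.

x* = 0.0504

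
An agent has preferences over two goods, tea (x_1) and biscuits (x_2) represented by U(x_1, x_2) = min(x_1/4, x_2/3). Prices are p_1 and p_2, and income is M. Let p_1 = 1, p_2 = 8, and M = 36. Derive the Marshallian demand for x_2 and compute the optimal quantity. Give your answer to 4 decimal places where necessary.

x_2* = 3.8571

Demand: x_1*(p_1,p_2,M) = 4·M/(4·p_1 + 3·p_2), x_2* = 3·M/(4·p_1 + 3·p_2).
Here 4·1 + 3·8 = 28, giving x_2* = 3.8571.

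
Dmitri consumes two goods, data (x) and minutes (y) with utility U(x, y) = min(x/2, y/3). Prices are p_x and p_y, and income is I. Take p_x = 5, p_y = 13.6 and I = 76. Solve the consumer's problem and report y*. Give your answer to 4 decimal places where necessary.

y* = 4.4882

Leontief preferences: the optimum is at the kink where x/2 = y/3, i.e. y = (3/2)·x.
Budget: p_x·x + p_y·(3/2)·x = I, so (2·p_x + 3·p_y)·x = 2·I.
Demand: x*(p_x,p_y,I) = 2·I/(2·p_x + 3·p_y), y* = 3·I/(2·p_x + 3·p_y).
Here 2·5 + 3·13.6 = 50.8, giving y* = 4.4882.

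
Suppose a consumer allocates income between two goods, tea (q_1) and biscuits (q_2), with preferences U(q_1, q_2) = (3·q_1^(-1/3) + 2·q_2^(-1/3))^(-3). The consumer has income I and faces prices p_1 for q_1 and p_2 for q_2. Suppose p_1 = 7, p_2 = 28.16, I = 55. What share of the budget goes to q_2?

share on q_2 = 0.511

From the CES first-order condition, (3/2)·(q_2/q_1)^(4/3) = p_1/p_2.
Hence q_2/q_1 = ((2/3)·p_1/p_2)^(1/(4/3)), i.e. raised to the 0.75 power.
Substitute q_2 = (q_2/q_1)·q_1 into the budget: q_1* = I/(p_1 + p_2·(q_2/q_1)).
Numerically q_2/q_1 = 0.259735, so q_1* = 55/(7 + 28.16·0.259735) = 3.8424 and q_2* = 0.259735·3.8424 = 0.998.
Expenditure on q_2: 28.16·0.998 = 28.1035; share = 0.511.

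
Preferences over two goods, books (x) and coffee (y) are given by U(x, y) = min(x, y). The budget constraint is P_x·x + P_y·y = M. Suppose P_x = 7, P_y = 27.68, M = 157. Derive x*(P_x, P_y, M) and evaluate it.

x* = 4.5271

Demand: x*(P_x,P_y,M) = M/(P_x + P_y), y* = M/(P_x + P_y).
Here 7 + 27.68 = 34.68, giving x* = 4.5271.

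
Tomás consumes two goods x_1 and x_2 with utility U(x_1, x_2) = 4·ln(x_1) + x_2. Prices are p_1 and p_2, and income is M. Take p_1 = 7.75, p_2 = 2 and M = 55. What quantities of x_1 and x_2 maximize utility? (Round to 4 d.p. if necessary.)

MU_x_1 = 4/x_1, MU_x_2 = 1. Tangency: 4/x_1 = p_1/p_2.
So x_1*(p_1,p_2) = 4·p_2/p_1, independent of income; and x_2* = (M − 4·p_2)/p_2.
At the given prices: x_1* = 4·2/7.75 = 1.0323, and x_2* = 23.5.

x_1* = 1.0323, x_2* = 23.5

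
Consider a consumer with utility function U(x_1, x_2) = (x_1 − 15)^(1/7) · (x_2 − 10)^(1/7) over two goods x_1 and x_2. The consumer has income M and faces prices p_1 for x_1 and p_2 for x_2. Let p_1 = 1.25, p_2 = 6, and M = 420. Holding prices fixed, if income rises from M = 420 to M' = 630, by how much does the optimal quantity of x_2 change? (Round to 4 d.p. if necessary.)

Δx_2* = 17.5

Discretionary income = 420 − 15·1.25 − 10·6 = 341.25; x_2* = 10 + 0.5·341.25/6 = 38.4375.
At M' = 630: x_2* = 55.9375. Change: 55.9375 − 38.4375 = 17.5.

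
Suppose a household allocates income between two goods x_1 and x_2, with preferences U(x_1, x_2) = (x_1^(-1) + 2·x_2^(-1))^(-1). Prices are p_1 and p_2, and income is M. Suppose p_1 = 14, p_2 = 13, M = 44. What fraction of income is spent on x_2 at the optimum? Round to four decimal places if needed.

MU_x_1 ∝ x_1^(-2), MU_x_2 ∝ 2·x_2^(-2), so MRS = (1/2)·(x_2/x_1)^(2) = p_1/p_2.
Solve for the ratio: x_2/x_1 = [2·p_1/p_2]^(0.5).
Substitute x_2 = (x_2/x_1)·x_1 into the budget: x_1* = M/(p_1 + p_2·(x_2/x_1)).
Numerically x_2/x_1 = 1.467599, so x_1* = 44/(14 + 13·1.467599) = 1.3302 and x_2* = 1.467599·1.3302 = 1.9521.
Expenditure on x_2: 13·1.9521 = 25.3778; share = 0.5768.

share on x_2 = 0.5768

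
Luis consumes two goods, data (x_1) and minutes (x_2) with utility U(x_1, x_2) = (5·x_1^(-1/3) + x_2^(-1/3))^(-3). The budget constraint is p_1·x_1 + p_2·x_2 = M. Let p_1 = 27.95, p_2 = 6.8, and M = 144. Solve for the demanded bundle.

Numerically x_2/x_1 = 0.863331, so x_1* = 144/(27.95 + 6.8·0.863331) = 4.2578 and x_2* = 0.863331·4.2578 = 3.6758.

x_1* = 4.2578, x_2* = 3.6758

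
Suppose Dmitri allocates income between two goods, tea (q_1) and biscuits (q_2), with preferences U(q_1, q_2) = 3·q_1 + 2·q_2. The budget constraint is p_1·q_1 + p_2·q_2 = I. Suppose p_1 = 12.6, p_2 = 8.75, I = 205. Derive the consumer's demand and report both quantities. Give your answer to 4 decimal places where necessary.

q_1* = 16.2698, q_2* = 0

Perfect substitutes: compare marginal utility per dollar. 3/p_1 vs 2/p_2 → 0.2381 vs 0.2286.
q_1 gives more utility per dollar, so spend all income on q_1: q_1* = I/p_1, q_2* = 0.
Numerically: q_1* = 16.2698, q_2* = 0.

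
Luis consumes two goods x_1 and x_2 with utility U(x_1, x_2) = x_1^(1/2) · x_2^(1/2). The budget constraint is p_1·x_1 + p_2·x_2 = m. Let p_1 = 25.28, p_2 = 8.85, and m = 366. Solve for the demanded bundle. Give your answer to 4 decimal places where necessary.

x_1* = 7.2389, x_2* = 20.678

At p_1=25.28, p_2=8.85, m=366: x_1* = 0.5·366/25.28 = 7.2389, x_2* = 20.678.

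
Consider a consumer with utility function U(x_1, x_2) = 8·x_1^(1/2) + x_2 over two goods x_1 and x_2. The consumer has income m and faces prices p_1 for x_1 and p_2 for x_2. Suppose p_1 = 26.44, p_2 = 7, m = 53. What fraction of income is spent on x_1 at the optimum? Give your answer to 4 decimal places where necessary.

share on x_1 = 0.5595

Set MRS = p_1/p_2: 4·x_1^(−1/2) = p_1/p_2.
Solve: √x_1 = 4·p_2/p_1, so x_1*(p_1,p_2) = (4·p_2/p_1)², and x_2* = (m − p_1·x_1*)/p_2.
Plugging in: x_1* = (4·7/26.44)² = 1.1215, x_2* = 3.3354.
Expenditure on x_1: 26.44·1.1215 = 29.652; share = 0.5595.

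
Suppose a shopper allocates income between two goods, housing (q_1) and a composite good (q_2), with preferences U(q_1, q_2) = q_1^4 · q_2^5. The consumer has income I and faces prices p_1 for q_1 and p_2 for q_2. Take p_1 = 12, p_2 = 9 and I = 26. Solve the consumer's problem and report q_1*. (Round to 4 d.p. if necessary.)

q_1* = 0.963

The MRS is (4/5)·q_2/q_1. Set MRS = p_1/p_2.
Rearranging, p_2·q_2 = (5/4)·p_1·q_1. Substituting into the budget gives p_1·q_1·(1 + (5/4)) = I.
Demand: q_1*(p_1,p_2,I) = 4/9·I/p_1 and q_2* = 5/9·I/p_2.
At p_1=12, p_2=9, I=26: q_1* = 4/9·26/12 = 0.963.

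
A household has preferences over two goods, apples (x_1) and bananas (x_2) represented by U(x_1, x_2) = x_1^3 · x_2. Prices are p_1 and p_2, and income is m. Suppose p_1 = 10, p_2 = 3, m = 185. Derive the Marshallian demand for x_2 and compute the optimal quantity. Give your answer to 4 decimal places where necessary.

x_2* = 15.4167

Tangency: MRS = 3·x_2/x_1 = p_1/p_2.
So 3·p_2·x_2 = p_1·x_1; combined with the budget, a share 0.75 of income goes to x_1.
Demand: x_1*(p_1,p_2,m) = 0.75·m/p_1 and x_2* = 0.25·m/p_2.
At p_1=10, p_2=3, m=185: x_2* = 0.25·185/3 = 15.4167.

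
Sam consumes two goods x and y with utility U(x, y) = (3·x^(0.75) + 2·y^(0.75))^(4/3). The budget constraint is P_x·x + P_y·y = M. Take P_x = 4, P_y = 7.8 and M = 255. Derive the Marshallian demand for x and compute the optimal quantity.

MRS = MU_x/MU_y = (3/2)·(y/x)^(0.25). Set equal to P_x/P_y.
Hence y/x = ((2/3)·P_x/P_y)^(1/(0.25)), i.e. raised to the 4 power.
Substitute y = (y/x)·x into the budget: x* = M/(P_x + P_y·(y/x)).
Numerically y/x = 0.013661, so x* = 255/(4 + 7.8·0.013661) = 62.0958.

x* = 62.0958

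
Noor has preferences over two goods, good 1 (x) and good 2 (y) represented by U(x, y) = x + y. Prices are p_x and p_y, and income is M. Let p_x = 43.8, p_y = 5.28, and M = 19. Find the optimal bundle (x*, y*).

x* = 0, y* = 3.5985

y gives more utility per dollar, so spend all income on y: y* = M/p_y, x* = 0.
Numerically: x* = 0, y* = 3.5985.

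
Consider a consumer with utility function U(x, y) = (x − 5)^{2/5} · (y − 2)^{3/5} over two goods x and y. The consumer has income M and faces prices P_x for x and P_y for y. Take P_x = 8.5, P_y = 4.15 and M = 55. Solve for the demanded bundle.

Let x' = x−5, y' = y−2. MRS = (2/3)·y'/x' = P_x/P_y.
After buying the subsistence bundle (5, 2), a share 0.4 of the remaining income goes to x: x* = 5 + 0.4·(M − 5P_x − 2P_y)/P_x.
Discretionary income = 55 − 5·8.5 − 2·4.15 = 4.2; x* = 5 + 0.4·4.2/8.5 = 5.1976; y* = 2 + 0.6·4.2/4.15 = 2.6072.

x* = 5.1976, y* = 2.6072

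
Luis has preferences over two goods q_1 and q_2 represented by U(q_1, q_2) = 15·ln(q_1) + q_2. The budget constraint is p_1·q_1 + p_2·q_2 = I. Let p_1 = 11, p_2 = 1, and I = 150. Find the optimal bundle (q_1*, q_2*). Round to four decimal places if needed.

MU_q_1 = 15/q_1, MU_q_2 = 1. Tangency: 15/q_1 = p_1/p_2.
So q_1*(p_1,p_2) = 15·p_2/p_1, independent of income; and q_2* = (I − 15·p_2)/p_2.
At the given prices: q_1* = 15·1/11 = 1.3636, and q_2* = 135.

q_1* = 1.3636, q_2* = 135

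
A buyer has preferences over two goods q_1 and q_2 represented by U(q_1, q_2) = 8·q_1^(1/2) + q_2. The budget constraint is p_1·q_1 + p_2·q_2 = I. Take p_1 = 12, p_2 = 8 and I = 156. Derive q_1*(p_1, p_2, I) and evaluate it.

Plugging in: q_1* = (4·8/12)² = 7.1111.

q_1* = 7.1111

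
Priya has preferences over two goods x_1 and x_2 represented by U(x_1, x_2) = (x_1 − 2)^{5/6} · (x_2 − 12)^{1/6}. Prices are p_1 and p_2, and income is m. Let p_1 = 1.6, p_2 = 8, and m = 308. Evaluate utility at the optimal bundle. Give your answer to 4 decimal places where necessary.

V = 63.5974

Substituting into the budget: x_1* = 2 + 5/6·(m − 2·p_1 − 12·p_2)/p_1, and x_2* = 12 + 1/6·(…)/p_2.
Discretionary income = 308 − 2·1.6 − 12·8 = 208.8; x_1* = 2 + 5/6·208.8/1.6 = 110.75; x_2* = 12 + 1/6·208.8/8 = 16.35.
Utility at the optimum: U(110.75, 16.35) = 63.5974.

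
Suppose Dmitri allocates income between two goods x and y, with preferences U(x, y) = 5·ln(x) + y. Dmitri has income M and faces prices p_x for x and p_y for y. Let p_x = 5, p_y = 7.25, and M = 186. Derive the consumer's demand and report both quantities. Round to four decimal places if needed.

Set MRS = p_x/p_y: (5/x)/1 = p_x/p_y.
So x*(p_x,p_y) = 5·p_y/p_x, independent of income; and y* = (M − 5·p_y)/p_y.
At the given prices: x* = 5·7.25/5 = 7.25, and y* = 20.6552.

x* = 7.25, y* = 20.6552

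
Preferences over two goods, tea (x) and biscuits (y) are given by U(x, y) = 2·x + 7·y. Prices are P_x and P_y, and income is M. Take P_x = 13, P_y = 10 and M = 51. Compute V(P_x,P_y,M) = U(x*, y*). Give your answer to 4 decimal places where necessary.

Linear utility — the consumer picks whichever good has higher MU/price: 2/13 = 0.1538 vs 7/10 = 0.7.
y gives more utility per dollar, so spend all income on y: y* = M/P_y, x* = 0.
Numerically: x* = 0, y* = 5.1.
Utility at the optimum: U(0, 5.1) = 35.7.

V = 35.7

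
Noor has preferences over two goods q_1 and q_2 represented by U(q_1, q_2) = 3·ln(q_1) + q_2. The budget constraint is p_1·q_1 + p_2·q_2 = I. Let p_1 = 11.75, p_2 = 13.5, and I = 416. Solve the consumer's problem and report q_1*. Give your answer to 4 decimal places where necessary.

Set MRS = p_1/p_2: (3/q_1)/1 = p_1/p_2.
So q_1*(p_1,p_2) = 3·p_2/p_1, independent of income; and q_2* = (I − 3·p_2)/p_2.
At the given prices: q_1* = 3·13.5/11.75 = 3.4468.

q_1* = 3.4468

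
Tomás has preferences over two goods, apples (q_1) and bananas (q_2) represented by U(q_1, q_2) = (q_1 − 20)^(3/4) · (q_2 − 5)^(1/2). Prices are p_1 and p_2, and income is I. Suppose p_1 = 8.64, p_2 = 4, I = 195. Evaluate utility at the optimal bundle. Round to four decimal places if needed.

MRS = (3/2)·(q_2−5)/(q_1−20). Tangency with p_1/p_2 gives q_2−5 = (2/3)·(p_1/p_2)·(q_1−20).
After buying the subsistence bundle (20, 5), a share 0.6 of the remaining income goes to q_1: q_1* = 20 + 0.6·(I − 20p_1 − 5p_2)/p_1.
Discretionary income = 195 − 20·8.64 − 5·4 = 2.2; q_1* = 20 + 0.6·2.2/8.64 = 20.1528; q_2* = 5 + 0.4·2.2/4 = 5.22.
Utility at the optimum: U(20.1528, 5.22) = 0.1146.

V = 0.1146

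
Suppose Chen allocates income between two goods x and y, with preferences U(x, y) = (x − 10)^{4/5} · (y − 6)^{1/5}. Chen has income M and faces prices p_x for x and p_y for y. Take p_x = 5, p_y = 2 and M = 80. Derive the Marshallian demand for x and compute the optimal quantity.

x* = 12.88

Let x' = x−10, y' = y−6. MRS = 4·y'/x' = p_x/p_y.
Substituting into the budget: x* = 10 + 0.8·(M − 10·p_x − 6·p_y)/p_x, and y* = 6 + 0.2·(…)/p_y.
Discretionary income = 80 − 10·5 − 6·2 = 18; x* = 10 + 0.8·18/5 = 12.88.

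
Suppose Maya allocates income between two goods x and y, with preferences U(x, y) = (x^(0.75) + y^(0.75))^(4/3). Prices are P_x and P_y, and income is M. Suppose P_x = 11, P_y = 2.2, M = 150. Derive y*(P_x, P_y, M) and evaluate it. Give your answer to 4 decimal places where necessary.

MU_x ∝ x^(-0.25), MU_y ∝ y^(-0.25), so MRS = (y/x)^(0.25) = P_x/P_y.
Hence y/x = (P_x/P_y)^(1/(0.25)), i.e. raised to the 4 power.
With the ratio pinned down, the budget gives x* = M/(P_x + P_y·(y/x)) and y* = (y/x)·x*.
Numerically y/x = 625, so x* = 150/(11 + 2.2·625) = 0.1082 and y* = 625·0.1082 = 67.6407.

y* = 67.6407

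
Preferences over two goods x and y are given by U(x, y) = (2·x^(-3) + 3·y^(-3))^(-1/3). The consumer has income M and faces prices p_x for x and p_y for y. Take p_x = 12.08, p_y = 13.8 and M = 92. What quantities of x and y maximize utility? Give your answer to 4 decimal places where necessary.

From the CES first-order condition, (2/3)·(y/x)^(4) = p_x/p_y.
Solve for the ratio: y/x = [(3/2)·p_x/p_y]^(0.25).
With the ratio pinned down, the budget gives x* = M/(p_x + p_y·(y/x)) and y* = (y/x)·x*.
Numerically y/x = 1.070458, so x* = 92/(12.08 + 13.8·1.070458) = 3.4261 and y* = 1.070458·3.4261 = 3.6675.

x* = 3.4261, y* = 3.6675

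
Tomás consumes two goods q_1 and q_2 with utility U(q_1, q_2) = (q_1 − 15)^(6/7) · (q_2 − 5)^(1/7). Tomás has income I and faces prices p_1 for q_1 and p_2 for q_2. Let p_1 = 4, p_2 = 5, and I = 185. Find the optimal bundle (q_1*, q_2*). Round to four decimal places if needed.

q_1* = 36.4286, q_2* = 7.8571

Substituting into the budget: q_1* = 15 + 6/7·(I − 15·p_1 − 5·p_2)/p_1, and q_2* = 5 + 1/7·(…)/p_2.
Discretionary income = 185 − 15·4 − 5·5 = 100; q_1* = 15 + 6/7·100/4 = 36.4286; q_2* = 5 + 1/7·100/5 = 7.8571.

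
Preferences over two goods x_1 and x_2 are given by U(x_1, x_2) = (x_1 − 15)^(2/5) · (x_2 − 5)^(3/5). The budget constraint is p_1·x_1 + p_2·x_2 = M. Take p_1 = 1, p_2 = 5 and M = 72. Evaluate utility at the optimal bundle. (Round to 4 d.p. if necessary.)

V = 6.2156

Discretionary income = 72 − 15·1 − 5·5 = 32; x_1* = 15 + 0.4·32/1 = 27.8; x_2* = 5 + 0.6·32/5 = 8.84.
Utility at the optimum: U(27.8, 8.84) = 6.2156.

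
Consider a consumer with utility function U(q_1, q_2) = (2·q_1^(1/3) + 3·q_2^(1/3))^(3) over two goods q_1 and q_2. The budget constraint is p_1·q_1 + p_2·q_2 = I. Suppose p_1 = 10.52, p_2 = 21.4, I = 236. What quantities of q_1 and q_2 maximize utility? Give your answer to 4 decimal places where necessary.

MRS = MU_q_1/MU_q_2 = (2/3)·(q_2/q_1)^(2/3). Set equal to p_1/p_2.
Solve for the ratio: q_2/q_1 = [(3/2)·p_1/p_2]^(1.5).
Substitute q_2 = (q_2/q_1)·q_1 into the budget: q_1* = I/(p_1 + p_2·(q_2/q_1)).
Numerically q_2/q_1 = 0.633198, so q_1* = 236/(10.52 + 21.4·0.633198) = 9.8046 and q_2* = 0.633198·9.8046 = 6.2082.

q_1* = 9.8046, q_2* = 6.2082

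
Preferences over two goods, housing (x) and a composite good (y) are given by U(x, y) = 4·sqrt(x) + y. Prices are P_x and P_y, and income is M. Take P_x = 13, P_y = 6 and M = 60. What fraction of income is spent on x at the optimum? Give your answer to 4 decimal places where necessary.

Thus x* = (2·P_y/P_x)² — independent of M — with the rest of income spent on y.
Plugging in: x* = (2·6/13)² = 0.8521, y* = 8.1538.
Expenditure on x: 13·0.8521 = 11.0769; share = 0.1846.

share on x = 0.1846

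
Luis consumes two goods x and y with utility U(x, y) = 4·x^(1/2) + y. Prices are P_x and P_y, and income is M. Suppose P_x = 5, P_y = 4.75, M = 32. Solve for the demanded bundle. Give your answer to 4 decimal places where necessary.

x* = 3.61, y* = 2.9368

MU_x = 2/√x, MU_y = 1. Tangency: 2/√x = P_x/P_y.
Solve: √x = 2·P_y/P_x, so x*(P_x,P_y) = (2·P_y/P_x)², and y* = (M − P_x·x*)/P_y.
Plugging in: x* = (2·4.75/5)² = 3.61, y* = 2.9368.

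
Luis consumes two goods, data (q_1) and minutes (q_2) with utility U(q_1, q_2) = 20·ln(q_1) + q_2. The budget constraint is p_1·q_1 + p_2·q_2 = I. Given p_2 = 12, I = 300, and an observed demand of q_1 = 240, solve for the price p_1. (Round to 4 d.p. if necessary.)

p_1 = 1

Set MRS = p_1/p_2: (20/q_1)/1 = p_1/p_2.
So q_1*(p_1,p_2) = 20·p_2/p_1, independent of income; and q_2* = (I − 20·p_2)/p_2.
Set q_1* = 240 in the demand function and solve for p_1: p_1 = 1.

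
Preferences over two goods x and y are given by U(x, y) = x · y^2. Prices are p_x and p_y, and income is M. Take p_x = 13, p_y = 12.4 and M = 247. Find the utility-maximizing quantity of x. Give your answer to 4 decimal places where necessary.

x* = 6.3333

Tangency: MRS = (1/2)·y/x = p_x/p_y.
So p_y·y = 2·p_x·x; combined with the budget, a share 1/3 of income goes to x.
Demand: x*(p_x,p_y,M) = 1/3·M/p_x and y* = 2/3·M/p_y.
At p_x=13, p_y=12.4, M=247: x* = 1/3·247/13 = 6.3333.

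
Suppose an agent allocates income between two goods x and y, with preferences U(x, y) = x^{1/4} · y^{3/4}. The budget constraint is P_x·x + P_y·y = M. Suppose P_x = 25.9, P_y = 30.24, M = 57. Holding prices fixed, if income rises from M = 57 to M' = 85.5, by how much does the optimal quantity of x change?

MU_x/MU_y = (0.25·y)/(0.75·x); tangency sets this equal to P_x/P_y.
So 0.25·P_y·y = 0.75·P_x·x; combined with the budget, a share 0.25 of income goes to x.
Demand: x*(P_x,P_y,M) = 0.25·M/P_x and y* = 0.75·M/P_y.
At P_x=25.9, P_y=30.24, M=57: x* = 0.25·57/25.9 = 0.5502.
At M' = 85.5: x* = 0.8253. Change: 0.8253 − 0.5502 = 0.2751.

Δx* = 0.2751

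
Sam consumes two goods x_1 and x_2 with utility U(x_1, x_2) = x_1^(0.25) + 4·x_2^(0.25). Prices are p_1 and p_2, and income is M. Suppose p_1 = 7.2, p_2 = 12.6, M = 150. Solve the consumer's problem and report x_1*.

x_1* = 3.3232

MRS = MU_x_1/MU_x_2 = (1/4)·(x_2/x_1)^(0.75). Set equal to p_1/p_2.
Solve for the ratio: x_2/x_1 = [4·p_1/p_2]^(4/3).
Substitute x_2 = (x_2/x_1)·x_1 into the budget: x_1* = M/(p_1 + p_2·(x_2/x_1)).
Numerically x_2/x_1 = 3.010897, so x_1* = 150/(7.2 + 12.6·3.010897) = 3.3232.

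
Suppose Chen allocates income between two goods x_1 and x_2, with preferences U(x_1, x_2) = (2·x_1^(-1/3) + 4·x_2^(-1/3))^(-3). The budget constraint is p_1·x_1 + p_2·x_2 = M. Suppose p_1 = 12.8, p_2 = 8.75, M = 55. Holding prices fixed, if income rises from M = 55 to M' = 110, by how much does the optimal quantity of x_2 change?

MU_x_1 ∝ 2·x_1^(-4/3), MU_x_2 ∝ 4·x_2^(-4/3), so MRS = (1/2)·(x_2/x_1)^(4/3) = p_1/p_2.
Hence x_2/x_1 = (2·p_1/p_2)^(1/(4/3)), i.e. raised to the 0.75 power.
With the ratio pinned down, the budget gives x_1* = M/(p_1 + p_2·(x_2/x_1)) and x_2* = (x_2/x_1)·x_1*.
Numerically x_2/x_1 = 2.237041, so x_1* = 55/(12.8 + 8.75·2.237041) = 1.6989 and x_2* = 2.237041·1.6989 = 3.8005.
At M' = 110: x_2* = 7.601. Change: 7.601 − 3.8005 = 3.8005.

Δx_2* = 3.8005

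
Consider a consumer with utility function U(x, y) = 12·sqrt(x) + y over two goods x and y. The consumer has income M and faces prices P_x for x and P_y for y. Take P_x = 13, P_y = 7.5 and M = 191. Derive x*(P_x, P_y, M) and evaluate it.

x* = 11.9822

Utility is quasi-linear in y; the FOC for x is 6/√x = P_x/P_y.
Thus x* = (6·P_y/P_x)² — independent of M — with the rest of income spent on y.
Plugging in: x* = (6·7.5/13)² = 11.9822.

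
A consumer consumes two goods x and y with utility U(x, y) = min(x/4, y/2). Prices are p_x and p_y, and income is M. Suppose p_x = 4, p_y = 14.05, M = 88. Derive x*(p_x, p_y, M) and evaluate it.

Leontief preferences: the optimum is at the kink where x/4 = y/2, i.e. y = (1/2)·x.
Budget: p_x·x + p_y·(1/2)·x = M, so (4·p_x + 2·p_y)·x = 4·M.
Demand: x*(p_x,p_y,M) = 4·M/(4·p_x + 2·p_y), y* = 2·M/(4·p_x + 2·p_y).
Here 4·4 + 2·14.05 = 44.1, giving x* = 7.9819.

x* = 7.9819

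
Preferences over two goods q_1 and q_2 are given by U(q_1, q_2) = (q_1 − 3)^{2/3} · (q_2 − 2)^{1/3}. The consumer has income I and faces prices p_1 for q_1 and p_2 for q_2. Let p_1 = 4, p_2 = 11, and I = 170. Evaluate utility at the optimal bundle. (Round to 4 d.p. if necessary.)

V = 12.841

This is Cobb-Douglas in (q_1−3, q_2−2): tangency gives 2/3·p_2·(q_2−2) = 1/3·p_1·(q_1−3).
Substituting into the budget: q_1* = 3 + 2/3·(I − 3·p_1 − 2·p_2)/p_1, and q_2* = 2 + 1/3·(…)/p_2.
Discretionary income = 170 − 3·4 − 2·11 = 136; q_1* = 3 + 2/3·136/4 = 25.6667; q_2* = 2 + 1/3·136/11 = 6.1212.
Utility at the optimum: U(25.6667, 6.1212) = 12.841.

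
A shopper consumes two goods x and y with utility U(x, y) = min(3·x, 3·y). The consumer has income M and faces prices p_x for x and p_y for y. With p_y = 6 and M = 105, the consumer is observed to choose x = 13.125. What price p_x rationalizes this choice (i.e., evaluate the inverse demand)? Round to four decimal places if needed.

Leontief preferences: the optimum is at the kink where x/3 = y/3, i.e. y = x.
Budget: p_x·x + p_y·x = M, so (3·p_x + 3·p_y)·x = 3·M.
Demand: x*(p_x,p_y,M) = 3·M/(3·p_x + 3·p_y), y* = 3·M/(3·p_x + 3·p_y).
Set x* = 13.125 in the demand function and solve for p_x: p_x = 2.

p_x = 2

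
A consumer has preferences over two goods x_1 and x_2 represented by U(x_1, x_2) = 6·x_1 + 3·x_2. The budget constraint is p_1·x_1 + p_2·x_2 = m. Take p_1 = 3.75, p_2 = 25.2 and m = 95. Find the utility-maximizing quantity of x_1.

Linear utility — the consumer picks whichever good has higher MU/price: 6/3.75 = 1.6 vs 3/25.2 = 0.119.
x_1 gives more utility per dollar, so spend all income on x_1: x_1* = m/p_1, x_2* = 0.
Numerically: x_1* = 25.3333, x_2* = 0.

x_1* = 25.3333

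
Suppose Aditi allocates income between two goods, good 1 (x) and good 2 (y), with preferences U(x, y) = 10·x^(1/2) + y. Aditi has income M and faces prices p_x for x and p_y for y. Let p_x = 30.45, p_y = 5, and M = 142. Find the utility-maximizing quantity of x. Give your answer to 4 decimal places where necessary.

x* = 0.6741

Utility is quasi-linear in y; the FOC for x is 5/√x = p_x/p_y.
Thus x* = (5·p_y/p_x)² — independent of M — with the rest of income spent on y.
Plugging in: x* = (5·5/30.45)² = 0.6741.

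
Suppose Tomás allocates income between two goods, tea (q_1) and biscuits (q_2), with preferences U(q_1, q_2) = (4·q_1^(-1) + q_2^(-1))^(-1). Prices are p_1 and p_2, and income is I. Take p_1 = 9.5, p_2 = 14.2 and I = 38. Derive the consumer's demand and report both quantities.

Substitute q_2 = (q_2/q_1)·q_1 into the budget: q_1* = I/(p_1 + p_2·(q_2/q_1)).
Numerically q_2/q_1 = 0.408966, so q_1* = 38/(9.5 + 14.2·0.408966) = 2.4825 and q_2* = 0.408966·2.4825 = 1.0152.

q_1* = 2.4825, q_2* = 1.0152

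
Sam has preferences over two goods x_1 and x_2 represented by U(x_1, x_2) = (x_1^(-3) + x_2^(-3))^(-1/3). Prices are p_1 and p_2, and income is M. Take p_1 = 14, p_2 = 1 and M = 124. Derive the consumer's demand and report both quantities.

MRS = MU_x_1/MU_x_2 = (x_2/x_1)^(4). Set equal to p_1/p_2.
Hence x_2/x_1 = (p_1/p_2)^(1/(4)), i.e. raised to the 0.25 power.
Substitute x_2 = (x_2/x_1)·x_1 into the budget: x_1* = M/(p_1 + p_2·(x_2/x_1)).
Numerically x_2/x_1 = 1.934336, so x_1* = 124/(14 + 1·1.934336) = 7.7819 and x_2* = 1.934336·7.7819 = 15.0529.

x_1* = 7.7819, x_2* = 15.0529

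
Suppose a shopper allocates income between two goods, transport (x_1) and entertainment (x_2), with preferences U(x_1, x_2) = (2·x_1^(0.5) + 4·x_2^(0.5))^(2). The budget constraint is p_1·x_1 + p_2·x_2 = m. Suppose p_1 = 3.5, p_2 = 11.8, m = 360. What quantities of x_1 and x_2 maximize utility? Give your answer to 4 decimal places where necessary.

x_1* = 47.0432, x_2* = 16.555

From the CES first-order condition, (1/2)·(x_2/x_1)^(0.5) = p_1/p_2.
Hence x_2/x_1 = (2·p_1/p_2)^(1/(0.5)), i.e. raised to the 2 power.
With the ratio pinned down, the budget gives x_1* = m/(p_1 + p_2·(x_2/x_1)) and x_2* = (x_2/x_1)·x_1*.
Numerically x_2/x_1 = 0.35191, so x_1* = 360/(3.5 + 11.8·0.35191) = 47.0432 and x_2* = 0.35191·47.0432 = 16.555.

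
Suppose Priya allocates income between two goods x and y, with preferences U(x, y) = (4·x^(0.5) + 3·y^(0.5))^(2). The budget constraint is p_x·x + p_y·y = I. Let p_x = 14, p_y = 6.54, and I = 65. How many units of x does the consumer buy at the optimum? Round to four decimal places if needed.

x* = 2.1064

From the CES first-order condition, (4/3)·(y/x)^(0.5) = p_x/p_y.
Hence y/x = ((3/4)·p_x/p_y)^(1/(0.5)), i.e. raised to the 2 power.
Substitute y = (y/x)·x into the budget: x* = I/(p_x + p_y·(y/x)).
Numerically y/x = 2.577645, so x* = 65/(14 + 6.54·2.577645) = 2.1064.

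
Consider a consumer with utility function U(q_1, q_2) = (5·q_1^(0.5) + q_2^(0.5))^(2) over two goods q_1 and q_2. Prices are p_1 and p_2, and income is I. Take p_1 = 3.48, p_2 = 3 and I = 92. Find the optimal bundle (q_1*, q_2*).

With the ratio pinned down, the budget gives q_1* = I/(p_1 + p_2·(q_2/q_1)) and q_2* = (q_2/q_1)·q_1*.
Numerically q_2/q_1 = 0.053824, so q_1* = 92/(3.48 + 3·0.053824) = 25.2645 and q_2* = 0.053824·25.2645 = 1.3598.

q_1* = 25.2645, q_2* = 1.3598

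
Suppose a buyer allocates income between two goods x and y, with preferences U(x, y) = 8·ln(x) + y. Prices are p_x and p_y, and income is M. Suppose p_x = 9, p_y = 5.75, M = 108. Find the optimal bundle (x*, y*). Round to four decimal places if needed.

Set MRS = p_x/p_y: (8/x)/1 = p_x/p_y.
So x*(p_x,p_y) = 8·p_y/p_x, independent of income; and y* = (M − 8·p_y)/p_y.
At the given prices: x* = 8·5.75/9 = 5.1111, and y* = 10.7826.

x* = 5.1111, y* = 10.7826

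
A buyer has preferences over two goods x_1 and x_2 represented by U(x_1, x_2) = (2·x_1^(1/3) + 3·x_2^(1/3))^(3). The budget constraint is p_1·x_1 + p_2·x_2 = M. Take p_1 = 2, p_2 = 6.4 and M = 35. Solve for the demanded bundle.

Numerically x_2/x_1 = 0.320931, so x_1* = 35/(2 + 6.4·0.320931) = 8.6335 and x_2* = 0.320931·8.6335 = 2.7708.

x_1* = 8.6335, x_2* = 2.7708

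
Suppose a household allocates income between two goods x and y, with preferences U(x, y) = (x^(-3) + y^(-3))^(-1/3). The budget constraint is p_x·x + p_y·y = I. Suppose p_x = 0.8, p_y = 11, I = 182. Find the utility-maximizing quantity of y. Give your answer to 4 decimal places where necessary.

y* = 14.513

MRS = MU_x/MU_y = (y/x)^(4). Set equal to p_x/p_y.
Hence y/x = (p_x/p_y)^(1/(4)), i.e. raised to the 0.25 power.
With the ratio pinned down, the budget gives x* = I/(p_x + p_y·(y/x)) and y* = (y/x)·x*.
Numerically y/x = 0.519307, so x* = 182/(0.8 + 11·0.519307) = 27.9468 and y* = 0.519307·27.9468 = 14.513.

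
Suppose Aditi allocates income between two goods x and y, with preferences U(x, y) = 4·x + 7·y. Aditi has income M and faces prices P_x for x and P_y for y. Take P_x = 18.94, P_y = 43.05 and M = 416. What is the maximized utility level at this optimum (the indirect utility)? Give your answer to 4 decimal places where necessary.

V = 87.8564

Perfect substitutes: compare marginal utility per dollar. 4/P_x vs 7/P_y → 0.2112 vs 0.1626.
x gives more utility per dollar, so spend all income on x: x* = M/P_x, y* = 0.
Numerically: x* = 21.9641, y* = 0.
Utility at the optimum: U(21.9641, 0) = 87.8564.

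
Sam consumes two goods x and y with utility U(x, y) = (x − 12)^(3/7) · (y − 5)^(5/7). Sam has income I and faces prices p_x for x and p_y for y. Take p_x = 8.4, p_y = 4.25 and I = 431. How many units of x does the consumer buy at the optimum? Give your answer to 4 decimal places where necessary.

After buying the subsistence bundle (12, 5), a share 0.375 of the remaining income goes to x: x* = 12 + 0.375·(I − 12p_x − 5p_y)/p_x.
Discretionary income = 431 − 12·8.4 − 5·4.25 = 308.95; x* = 12 + 0.375·308.95/8.4 = 25.7924.

x* = 25.7924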